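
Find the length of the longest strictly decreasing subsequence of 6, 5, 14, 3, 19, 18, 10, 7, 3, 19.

5

One longest decreasing subsequence is 19, 18, 10, 7, 3 (positions 5,6,7,8,9), of length 5; no longer one exists.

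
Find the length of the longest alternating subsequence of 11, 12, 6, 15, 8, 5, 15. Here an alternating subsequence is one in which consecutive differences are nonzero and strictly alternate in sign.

6

A longest alternating subsequence is 11, 12, 6, 15, 8, 15 (positions 1,2,3,4,5,7); its 5 consecutive differences strictly alternate in sign, and length 6 is optimal.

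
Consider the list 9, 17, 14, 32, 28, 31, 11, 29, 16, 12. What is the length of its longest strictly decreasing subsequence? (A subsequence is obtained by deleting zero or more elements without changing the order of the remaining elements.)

One longest decreasing subsequence is 32, 31, 29, 16, 12 (positions 4,6,8,9,10), of length 5; no longer one exists.

5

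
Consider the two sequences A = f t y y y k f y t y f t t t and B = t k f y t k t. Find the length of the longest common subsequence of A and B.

6

Backtracking the LCS table gives one alignment: t (A2,B1) → k (A6,B2) → f (A7,B3) → y (A8,B4) → t (A9,B5) → t (A14,B7).
So the longest common subsequence has length 6.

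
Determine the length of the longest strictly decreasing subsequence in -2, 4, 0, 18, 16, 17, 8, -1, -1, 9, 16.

4

Scanning left to right, the best length ending at each element is: -2→1, 4→1, 0→2, 18→1, 16→2, 17→2, 8→3, -1→4, -1→4, 9→3, 16→3.
So the longest decreasing subsequence has length 4, e.g. 18, 16, 8, -1.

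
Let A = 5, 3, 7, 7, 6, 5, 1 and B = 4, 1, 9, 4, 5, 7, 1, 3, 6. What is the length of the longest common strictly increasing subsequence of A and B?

For each value that appears in both, track the longest common increasing run ending there.
The best achievable length is 2; one witness is 5, 7 (A-positions 1,3, B-positions 5,6).

2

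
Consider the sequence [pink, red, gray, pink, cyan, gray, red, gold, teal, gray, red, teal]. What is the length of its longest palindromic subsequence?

Using dp[i][j] = 2 + dp[i+1][j−1] if the ends match, else max(dp[i+1][j], dp[i][j−1]):
dp[1][12] = 5. A witness is red gray teal gray red at positions 2,3,9,10,11.

5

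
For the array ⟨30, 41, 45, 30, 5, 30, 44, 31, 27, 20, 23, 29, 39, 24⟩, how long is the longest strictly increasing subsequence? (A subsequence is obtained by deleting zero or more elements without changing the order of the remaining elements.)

Let dp[i] be the longest increasing subsequence ending at position i. Then dp = [1, 2, 3, 1, 1, 2, 3, 3, 2, 2, 3, 4, 5, 4].
The maximum is 5; one witness is 5, 20, 23, 29, 39 at positions 5,10,11,12,13.

5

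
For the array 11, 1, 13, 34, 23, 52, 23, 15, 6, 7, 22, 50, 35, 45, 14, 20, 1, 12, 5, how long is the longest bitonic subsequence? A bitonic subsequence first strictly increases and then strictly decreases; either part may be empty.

9

One longest bitonic subsequence is 11, 13, 34, 52, 50, 45, 20, 12, 5 (positions 1,3,4,6,12,14,16,18,19): it rises to 52 then falls. Length 9 is optimal.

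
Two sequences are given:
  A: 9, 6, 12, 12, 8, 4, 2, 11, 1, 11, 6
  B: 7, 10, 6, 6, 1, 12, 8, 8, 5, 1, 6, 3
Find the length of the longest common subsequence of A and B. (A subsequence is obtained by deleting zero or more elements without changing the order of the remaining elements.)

Backtracking the LCS table gives one alignment: 6 (A2,B4) → 12 (A3,B6) → 8 (A5,B8) → 1 (A9,B10) → 6 (A11,B11).
So the longest common subsequence has length 5.

5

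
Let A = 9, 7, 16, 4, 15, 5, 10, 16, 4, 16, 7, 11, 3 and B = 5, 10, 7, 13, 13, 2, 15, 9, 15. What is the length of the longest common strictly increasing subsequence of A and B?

2

A longest common strictly increasing subsequence is 5, 10 (length 2); it appears in order in both A and B, and no longer such subsequence exists.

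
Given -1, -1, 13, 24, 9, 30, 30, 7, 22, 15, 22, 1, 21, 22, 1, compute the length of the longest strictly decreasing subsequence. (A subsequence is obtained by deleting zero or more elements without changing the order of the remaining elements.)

4

Let dp[i] be the longest decreasing subsequence ending at position i. Then dp = [1, 1, 1, 1, 2, 1, 1, 3, 2, 3, 2, 4, 3, 2, 4].
The maximum is 4; one witness is 13, 9, 7, 1 at positions 3,5,8,12.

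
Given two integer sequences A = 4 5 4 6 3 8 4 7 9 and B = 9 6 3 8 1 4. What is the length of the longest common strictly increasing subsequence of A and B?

For each value that appears in both, track the longest common increasing run ending there.
The best achievable length is 2; one witness is 6, 8 (A-positions 4,6, B-positions 2,4).

2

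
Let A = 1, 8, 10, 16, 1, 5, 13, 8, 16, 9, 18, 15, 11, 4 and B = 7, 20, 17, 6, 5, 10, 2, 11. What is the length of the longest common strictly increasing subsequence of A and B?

2

A longest common strictly increasing subsequence is 5, 11 (length 2); it appears in order in both A and B, and no longer such subsequence exists.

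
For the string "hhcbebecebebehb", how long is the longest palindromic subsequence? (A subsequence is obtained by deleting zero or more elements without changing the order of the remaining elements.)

11

One longest palindromic subsequence is hbebecebebh (positions 2,4,5,6,7,8,9,10,11,12,14); it reads the same forward and backward, and the interval DP gives dp[1][15] = 11.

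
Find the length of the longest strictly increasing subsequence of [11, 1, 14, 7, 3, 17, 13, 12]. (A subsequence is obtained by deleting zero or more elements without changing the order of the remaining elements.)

Let dp[i] be the longest increasing subsequence ending at position i. Then dp = [1, 1, 2, 2, 2, 3, 3, 3].
The maximum is 3; one witness is 11, 14, 17 at positions 1,3,6.

3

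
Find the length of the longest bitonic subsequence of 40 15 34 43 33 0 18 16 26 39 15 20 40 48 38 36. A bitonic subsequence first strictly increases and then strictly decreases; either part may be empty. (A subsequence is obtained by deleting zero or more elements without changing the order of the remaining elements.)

8

One longest bitonic subsequence is 15, 18, 26, 39, 40, 48, 38, 36 (positions 2,7,9,10,13,14,15,16): it rises to 48 then falls. Length 8 is optimal.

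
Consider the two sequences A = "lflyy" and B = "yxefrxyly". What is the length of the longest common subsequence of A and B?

Backtracking the LCS table gives one alignment: f (A2,B4) → l (A3,B8) → y (A5,B9).
So the longest common subsequence has length 3.

3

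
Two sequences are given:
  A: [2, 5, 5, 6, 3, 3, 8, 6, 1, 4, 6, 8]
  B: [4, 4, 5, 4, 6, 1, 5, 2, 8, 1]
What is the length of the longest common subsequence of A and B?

4

Backtracking the LCS table gives one alignment: 5 (A2,B3) → 5 (A3,B7) → 8 (A7,B9) → 1 (A9,B10).
So the longest common subsequence has length 4.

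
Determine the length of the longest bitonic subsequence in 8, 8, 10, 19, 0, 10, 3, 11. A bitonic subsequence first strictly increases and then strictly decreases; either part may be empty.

Let inc[i] be the LIS ending at i and dec[i] the longest strictly decreasing subsequence starting at i. inc = [1, 1, 2, 3, 1, 2, 2, 3], dec = [2, 2, 2, 3, 1, 2, 1, 1].
max_i inc[i]+dec[i]−1 = 5, with one witness 8, 10, 19, 10, 3.

5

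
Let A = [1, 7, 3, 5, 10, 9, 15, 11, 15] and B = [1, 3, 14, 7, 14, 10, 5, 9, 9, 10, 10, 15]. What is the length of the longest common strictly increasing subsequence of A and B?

5

For each value that appears in both, track the longest common increasing run ending there.
The best achievable length is 5; one witness is 1, 3, 5, 9, 15 (A-positions 1,3,4,6,7, B-positions 1,2,7,8,12).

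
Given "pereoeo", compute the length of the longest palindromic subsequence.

One longest palindromic subsequence is oeo (positions 5,6,7); it reads the same forward and backward, and the interval DP gives dp[1][7] = 3.

3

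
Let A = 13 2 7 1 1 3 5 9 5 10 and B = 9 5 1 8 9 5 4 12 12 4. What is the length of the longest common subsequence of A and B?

3

Backtracking the LCS table gives one alignment: 1 (A4,B3) → 9 (A8,B5) → 5 (A9,B6).
So the longest common subsequence has length 3.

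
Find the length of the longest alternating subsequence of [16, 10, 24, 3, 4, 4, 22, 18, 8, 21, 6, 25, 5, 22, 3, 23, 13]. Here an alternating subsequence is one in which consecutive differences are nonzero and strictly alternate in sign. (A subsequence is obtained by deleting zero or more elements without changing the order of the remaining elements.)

A longest alternating subsequence is 16, 10, 24, 3, 22, 18, 21, 6, 25, 5, 22, 3, 23, 13 (positions 1,2,3,4,7,8,10,11,12,13,14,15,16,17); its 13 consecutive differences strictly alternate in sign, and length 14 is optimal.

14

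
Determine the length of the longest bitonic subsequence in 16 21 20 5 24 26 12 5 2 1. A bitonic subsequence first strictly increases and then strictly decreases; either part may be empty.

8

One longest bitonic subsequence is 16, 21, 24, 26, 12, 5, 2, 1 (positions 1,2,5,6,7,8,9,10): it rises to 26 then falls. Length 8 is optimal.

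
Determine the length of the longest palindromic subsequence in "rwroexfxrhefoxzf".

Using dp[i][j] = 2 + dp[i+1][j−1] if the ends match, else max(dp[i+1][j], dp[i][j−1]):
dp[1][16] = 7. A witness is oexfxeo at positions 4,5,6,7,8,11,13.

7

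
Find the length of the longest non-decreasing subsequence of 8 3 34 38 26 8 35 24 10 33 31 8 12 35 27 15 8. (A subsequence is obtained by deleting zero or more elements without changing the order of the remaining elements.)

5

One longest non-decreasing subsequence is 8, 8, 24, 33, 35 (positions 1,6,8,10,14), of length 5; no longer one exists.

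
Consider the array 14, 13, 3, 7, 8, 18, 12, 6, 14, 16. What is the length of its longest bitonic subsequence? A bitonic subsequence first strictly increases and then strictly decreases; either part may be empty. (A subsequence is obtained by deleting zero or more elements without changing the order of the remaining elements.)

6

One longest bitonic subsequence is 3, 7, 8, 18, 12, 6 (positions 3,4,5,6,7,8): it rises to 18 then falls. Length 6 is optimal.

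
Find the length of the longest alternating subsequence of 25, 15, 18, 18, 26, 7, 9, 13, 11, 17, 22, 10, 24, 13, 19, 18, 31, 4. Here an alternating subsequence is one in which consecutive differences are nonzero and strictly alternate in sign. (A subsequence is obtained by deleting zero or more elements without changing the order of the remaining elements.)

Track the best alternating length ending on an up-step vs a down-step at each position: up/down = 1/1, 1/2, 3/2, 3/2, 3/1, 1/4, 5/4, 5/4, 5/6, 7/4, 7/4, 5/8, 9/4, 9/10, 11/10, 11/12, 13/1, 1/14.
The maximum over both is 14; one such subsequence is 25, 15, 18, 7, 13, 11, 17, 10, 24, 13, 19, 18, 31, 4.

14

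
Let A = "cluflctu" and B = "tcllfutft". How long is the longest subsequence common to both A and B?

5

A longest common subsequence is cluft (length 5); the LCS DP confirms no longer common subsequence exists.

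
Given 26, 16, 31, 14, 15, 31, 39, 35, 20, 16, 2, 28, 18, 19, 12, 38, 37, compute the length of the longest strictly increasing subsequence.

Let dp[i] be the longest increasing subsequence ending at position i. Then dp = [1, 1, 2, 1, 2, 3, 4, 4, 3, 3, 1, 4, 4, 5, 2, 6, 6].
The maximum is 6; one witness is 14, 15, 16, 18, 19, 38 at positions 4,5,10,13,14,16.

6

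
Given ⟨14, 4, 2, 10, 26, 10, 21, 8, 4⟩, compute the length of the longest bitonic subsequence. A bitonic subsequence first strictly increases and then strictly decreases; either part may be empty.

6

One longest bitonic subsequence is 4, 10, 26, 21, 8, 4 (positions 2,4,5,7,8,9): it rises to 26 then falls. Length 6 is optimal.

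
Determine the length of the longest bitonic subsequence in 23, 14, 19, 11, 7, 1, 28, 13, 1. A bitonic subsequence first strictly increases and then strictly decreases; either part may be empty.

5

Let inc[i] be the LIS ending at i and dec[i] the longest strictly decreasing subsequence starting at i. inc = [1, 1, 2, 1, 1, 1, 3, 2, 1], dec = [5, 4, 4, 3, 2, 1, 3, 2, 1].
max_i inc[i]+dec[i]−1 = 5, with one witness 23, 19, 11, 7, 1.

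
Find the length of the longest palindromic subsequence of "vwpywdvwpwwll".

One longest palindromic subsequence is wpwvwpw (positions 2,3,5,7,8,9,11); it reads the same forward and backward, and the interval DP gives dp[1][13] = 7.

7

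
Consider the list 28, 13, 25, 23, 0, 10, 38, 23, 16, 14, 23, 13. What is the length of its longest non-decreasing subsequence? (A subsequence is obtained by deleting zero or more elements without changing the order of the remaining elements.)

One longest non-decreasing subsequence is 13, 23, 23, 23 (positions 2,4,8,11), of length 4; no longer one exists.

4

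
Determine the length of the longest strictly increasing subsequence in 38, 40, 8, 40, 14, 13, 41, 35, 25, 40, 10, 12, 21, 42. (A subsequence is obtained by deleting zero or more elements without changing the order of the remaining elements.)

5

Scanning left to right, the best length ending at each element is: 38→1, 40→2, 8→1, 40→2, 14→2, 13→2, 41→3, 35→3, 25→3, 40→4, 10→2, 12→3, 21→4, 42→5.
So the longest increasing subsequence has length 5, e.g. 8, 14, 35, 40, 42.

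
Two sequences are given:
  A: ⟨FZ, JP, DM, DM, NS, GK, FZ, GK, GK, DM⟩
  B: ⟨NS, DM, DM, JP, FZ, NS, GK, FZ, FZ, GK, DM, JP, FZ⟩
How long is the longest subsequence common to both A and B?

7

A longest common subsequence is DM, DM, NS, GK, FZ, GK, DM (length 7); the LCS DP confirms no longer common subsequence exists.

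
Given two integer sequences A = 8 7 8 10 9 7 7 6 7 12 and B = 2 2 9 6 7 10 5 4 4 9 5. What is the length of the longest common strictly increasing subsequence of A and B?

A longest common strictly increasing subsequence is 6, 7 (length 2); it appears in order in both A and B, and no longer such subsequence exists.

2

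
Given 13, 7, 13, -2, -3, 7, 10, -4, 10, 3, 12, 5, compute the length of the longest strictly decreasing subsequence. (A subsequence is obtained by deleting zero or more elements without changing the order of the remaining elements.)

5

One longest decreasing subsequence is 13, 7, -2, -3, -4 (positions 1,2,4,5,8), of length 5; no longer one exists.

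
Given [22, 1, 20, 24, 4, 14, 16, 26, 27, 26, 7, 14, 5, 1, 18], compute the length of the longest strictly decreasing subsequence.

6

Let dp[i] be the longest decreasing subsequence ending at position i. Then dp = [1, 2, 2, 1, 3, 3, 3, 1, 1, 2, 4, 4, 5, 6, 3].
The maximum is 6; one witness is 22, 20, 14, 7, 5, 1 at positions 1,3,6,11,13,14.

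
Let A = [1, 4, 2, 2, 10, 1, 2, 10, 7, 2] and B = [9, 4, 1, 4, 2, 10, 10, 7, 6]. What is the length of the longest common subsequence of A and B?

6

Backtracking the LCS table gives one alignment: 1 (A1,B3) → 4 (A2,B4) → 2 (A4,B5) → 10 (A5,B6) → 10 (A8,B7) → 7 (A9,B8).
So the longest common subsequence has length 6.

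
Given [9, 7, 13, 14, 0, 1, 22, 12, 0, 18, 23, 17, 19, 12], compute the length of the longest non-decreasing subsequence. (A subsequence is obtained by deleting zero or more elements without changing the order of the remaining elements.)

Scanning left to right, the best length ending at each element is: 9→1, 7→1, 13→2, 14→3, 0→1, 1→2, 22→4, 12→3, 0→2, 18→4, 23→5, 17→4, 19→5, 12→4.
So the longest non-decreasing subsequence has length 5, e.g. 9, 13, 14, 22, 23.

5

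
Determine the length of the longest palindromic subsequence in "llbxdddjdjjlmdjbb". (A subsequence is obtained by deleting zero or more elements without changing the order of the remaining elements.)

8

Using dp[i][j] = 2 + dp[i+1][j−1] if the ends match, else max(dp[i+1][j], dp[i][j−1]):
dp[1][17] = 8. A witness is bjdjjdjb at positions 3,8,9,10,11,14,15,17.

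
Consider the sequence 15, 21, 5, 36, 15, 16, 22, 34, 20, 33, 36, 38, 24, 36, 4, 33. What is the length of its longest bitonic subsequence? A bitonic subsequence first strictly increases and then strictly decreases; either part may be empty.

Let inc[i] be the LIS ending at i and dec[i] the longest strictly decreasing subsequence starting at i. inc = [1, 2, 1, 3, 2, 3, 4, 5, 4, 5, 6, 7, 5, 6, 1, 6], dec = [3, 3, 2, 5, 2, 2, 3, 4, 2, 3, 3, 3, 2, 2, 1, 1].
max_i inc[i]+dec[i]−1 = 9, with one witness 5, 15, 16, 22, 34, 36, 38, 36, 33.

9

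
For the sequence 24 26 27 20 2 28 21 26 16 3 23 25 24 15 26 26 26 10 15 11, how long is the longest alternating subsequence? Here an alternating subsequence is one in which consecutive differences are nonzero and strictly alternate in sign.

13

Track the best alternating length ending on an up-step vs a down-step at each position: up/down = 1/1, 2/1, 2/1, 1/3, 1/3, 4/1, 4/5, 6/5, 4/7, 4/7, 8/7, 8/7, 8/9, 8/9, 10/5, 10/5, 10/5, 8/11, 12/11, 12/13.
The maximum over both is 13; one such subsequence is 24, 26, 20, 28, 21, 26, 16, 25, 24, 26, 10, 15, 11.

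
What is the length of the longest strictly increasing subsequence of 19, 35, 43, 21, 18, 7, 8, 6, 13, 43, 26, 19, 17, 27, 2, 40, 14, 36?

Scanning left to right, the best length ending at each element is: 19→1, 35→2, 43→3, 21→2, 18→1, 7→1, 8→2, 6→1, 13→3, 43→4, 26→4, 19→4, 17→4, 27→5, 2→1, 40→6, 14→4, 36→6.
So the longest increasing subsequence has length 6, e.g. 7, 8, 13, 26, 27, 40.

6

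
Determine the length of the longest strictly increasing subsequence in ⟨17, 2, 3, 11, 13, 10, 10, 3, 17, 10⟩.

Let dp[i] be the longest increasing subsequence ending at position i. Then dp = [1, 1, 2, 3, 4, 3, 3, 2, 5, 3].
The maximum is 5; one witness is 2, 3, 11, 13, 17 at positions 2,3,4,5,9.

5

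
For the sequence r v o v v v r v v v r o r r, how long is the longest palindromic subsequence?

11

One longest palindromic subsequence is rovvvrvvvor (positions 1,3,4,5,6,7,8,9,10,12,14); it reads the same forward and backward, and the interval DP gives dp[1][14] = 11.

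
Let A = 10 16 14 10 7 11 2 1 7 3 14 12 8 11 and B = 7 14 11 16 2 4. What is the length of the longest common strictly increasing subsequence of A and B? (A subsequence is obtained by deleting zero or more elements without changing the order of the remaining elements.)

2

For each value that appears in both, track the longest common increasing run ending there.
The best achievable length is 2; one witness is 7, 14 (A-positions 5,11, B-positions 1,2).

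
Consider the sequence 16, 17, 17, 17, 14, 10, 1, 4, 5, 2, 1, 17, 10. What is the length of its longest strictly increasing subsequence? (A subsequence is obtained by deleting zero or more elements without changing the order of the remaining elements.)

Let dp[i] be the longest increasing subsequence ending at position i. Then dp = [1, 2, 2, 2, 1, 1, 1, 2, 3, 2, 1, 4, 4].
The maximum is 4; one witness is 1, 4, 5, 17 at positions 7,8,9,12.

4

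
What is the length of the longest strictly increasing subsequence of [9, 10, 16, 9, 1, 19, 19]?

Scanning left to right, the best length ending at each element is: 9→1, 10→2, 16→3, 9→1, 1→1, 19→4, 19→4.
So the longest increasing subsequence has length 4, e.g. 9, 10, 16, 19.

4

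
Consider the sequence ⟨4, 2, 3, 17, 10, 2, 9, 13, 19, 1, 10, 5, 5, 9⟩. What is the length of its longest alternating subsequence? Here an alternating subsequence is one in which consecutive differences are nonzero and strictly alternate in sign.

9

Track the best alternating length ending on an up-step vs a down-step at each position: up/down = 1/1, 1/2, 3/2, 3/1, 3/4, 1/4, 5/4, 5/4, 5/1, 1/6, 7/6, 7/8, 7/8, 9/8.
The maximum over both is 9; one such subsequence is 4, 2, 3, 2, 9, 1, 10, 5, 9.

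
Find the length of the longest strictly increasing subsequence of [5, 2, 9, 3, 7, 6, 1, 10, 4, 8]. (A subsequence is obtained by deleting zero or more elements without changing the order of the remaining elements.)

Let dp[i] be the longest increasing subsequence ending at position i. Then dp = [1, 1, 2, 2, 3, 3, 1, 4, 3, 4].
The maximum is 4; one witness is 2, 3, 7, 10 at positions 2,4,5,8.

4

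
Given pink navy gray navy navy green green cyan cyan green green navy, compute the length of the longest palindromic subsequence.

8

Using dp[i][j] = 2 + dp[i+1][j−1] if the ends match, else max(dp[i+1][j], dp[i][j−1]):
dp[1][12] = 8. A witness is navy green green cyan cyan green green navy at positions 2,6,7,8,9,10,11,12.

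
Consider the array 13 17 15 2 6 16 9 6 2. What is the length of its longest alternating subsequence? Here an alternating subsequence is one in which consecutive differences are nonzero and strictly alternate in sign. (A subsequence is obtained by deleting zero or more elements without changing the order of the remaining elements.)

A longest alternating subsequence is 13, 17, 15, 16, 9 (positions 1,2,3,6,7); its 4 consecutive differences strictly alternate in sign, and length 5 is optimal.

5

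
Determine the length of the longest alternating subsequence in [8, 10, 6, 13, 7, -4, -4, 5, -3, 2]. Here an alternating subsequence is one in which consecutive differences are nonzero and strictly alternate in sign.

Track the best alternating length ending on an up-step vs a down-step at each position: up/down = 1/1, 2/1, 1/3, 4/1, 4/5, 1/5, 1/5, 6/5, 6/7, 8/7.
The maximum over both is 8; one such subsequence is 8, 10, 6, 13, -4, 5, -3, 2.

8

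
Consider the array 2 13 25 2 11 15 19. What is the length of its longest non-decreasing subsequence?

One longest non-decreasing subsequence is 2, 2, 11, 15, 19 (positions 1,4,5,6,7), of length 5; no longer one exists.

5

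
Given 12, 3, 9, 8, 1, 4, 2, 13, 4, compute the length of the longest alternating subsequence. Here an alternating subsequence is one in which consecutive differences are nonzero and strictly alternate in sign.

8

A longest alternating subsequence is 12, 3, 9, 1, 4, 2, 13, 4 (positions 1,2,3,5,6,7,8,9); its 7 consecutive differences strictly alternate in sign, and length 8 is optimal.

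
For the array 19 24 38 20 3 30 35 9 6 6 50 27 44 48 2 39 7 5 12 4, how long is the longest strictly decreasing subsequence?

Scanning left to right, the best length ending at each element is: 19→1, 24→1, 38→1, 20→2, 3→3, 30→2, 35→2, 9→3, 6→4, 6→4, 50→1, 27→3, 44→2, 48→2, 2→5, 39→3, 7→4, 5→5, 12→4, 4→6.
So the longest decreasing subsequence has length 6, e.g. 24, 20, 9, 6, 5, 4.

6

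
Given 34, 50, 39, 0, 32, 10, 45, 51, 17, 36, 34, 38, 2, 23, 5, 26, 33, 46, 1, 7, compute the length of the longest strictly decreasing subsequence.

7

One longest decreasing subsequence is 50, 39, 36, 34, 23, 5, 1 (positions 2,3,10,11,14,15,19), of length 7; no longer one exists.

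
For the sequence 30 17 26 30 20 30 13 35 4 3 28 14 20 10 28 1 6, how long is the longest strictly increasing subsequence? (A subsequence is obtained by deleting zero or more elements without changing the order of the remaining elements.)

Scanning left to right, the best length ending at each element is: 30→1, 17→1, 26→2, 30→3, 20→2, 30→3, 13→1, 35→4, 4→1, 3→1, 28→3, 14→2, 20→3, 10→2, 28→4, 1→1, 6→2.
So the longest increasing subsequence has length 4, e.g. 17, 26, 30, 35.

4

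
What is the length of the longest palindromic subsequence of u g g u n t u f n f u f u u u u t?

9

One longest palindromic subsequence is uuuufuuuu (positions 1,4,7,11,12,13,14,15,16); it reads the same forward and backward, and the interval DP gives dp[1][17] = 9.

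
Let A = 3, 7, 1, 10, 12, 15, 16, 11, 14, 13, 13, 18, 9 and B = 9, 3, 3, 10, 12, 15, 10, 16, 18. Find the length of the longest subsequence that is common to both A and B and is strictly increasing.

6

A longest common strictly increasing subsequence is 3, 10, 12, 15, 16, 18 (length 6); it appears in order in both A and B, and no longer such subsequence exists.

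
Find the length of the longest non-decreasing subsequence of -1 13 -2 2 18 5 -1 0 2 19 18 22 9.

6

One longest non-decreasing subsequence is -1, -1, 0, 2, 19, 22 (positions 1,7,8,9,10,12), of length 6; no longer one exists.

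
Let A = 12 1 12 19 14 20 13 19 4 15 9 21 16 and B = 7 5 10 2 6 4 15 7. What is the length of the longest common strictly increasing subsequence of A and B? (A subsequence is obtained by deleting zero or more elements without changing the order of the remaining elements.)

2

A longest common strictly increasing subsequence is 4, 15 (length 2); it appears in order in both A and B, and no longer such subsequence exists.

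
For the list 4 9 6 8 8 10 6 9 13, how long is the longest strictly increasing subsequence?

5

Scanning left to right, the best length ending at each element is: 4→1, 9→2, 6→2, 8→3, 8→3, 10→4, 6→2, 9→4, 13→5.
So the longest increasing subsequence has length 5, e.g. 4, 6, 8, 10, 13.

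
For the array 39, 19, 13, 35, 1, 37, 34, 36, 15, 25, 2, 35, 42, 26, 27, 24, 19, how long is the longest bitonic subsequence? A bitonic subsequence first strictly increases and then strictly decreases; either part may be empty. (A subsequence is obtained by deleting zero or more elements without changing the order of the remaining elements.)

8

Let inc[i] be the LIS ending at i and dec[i] the longest strictly decreasing subsequence starting at i. inc = [1, 1, 1, 2, 1, 3, 2, 3, 2, 3, 2, 4, 5, 4, 5, 3, 3], dec = [7, 3, 2, 5, 1, 6, 4, 5, 2, 3, 1, 4, 4, 3, 3, 2, 1].
max_i inc[i]+dec[i]−1 = 8, with one witness 19, 35, 37, 36, 35, 27, 24, 19.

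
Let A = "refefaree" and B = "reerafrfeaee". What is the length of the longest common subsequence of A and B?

7

A longest common subsequence is refeaee (length 7); the LCS DP confirms no longer common subsequence exists.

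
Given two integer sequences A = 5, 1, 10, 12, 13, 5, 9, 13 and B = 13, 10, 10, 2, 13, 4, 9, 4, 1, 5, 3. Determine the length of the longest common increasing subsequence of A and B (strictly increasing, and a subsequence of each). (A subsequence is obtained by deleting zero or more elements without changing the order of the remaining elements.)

A longest common strictly increasing subsequence is 10, 13 (length 2); it appears in order in both A and B, and no longer such subsequence exists.

2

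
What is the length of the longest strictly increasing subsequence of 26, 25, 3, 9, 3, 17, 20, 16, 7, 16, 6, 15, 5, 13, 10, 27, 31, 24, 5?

6

Let dp[i] be the longest increasing subsequence ending at position i. Then dp = [1, 1, 1, 2, 1, 3, 4, 3, 2, 3, 2, 3, 2, 3, 3, 5, 6, 5, 2].
The maximum is 6; one witness is 3, 9, 17, 20, 27, 31 at positions 3,4,6,7,16,17.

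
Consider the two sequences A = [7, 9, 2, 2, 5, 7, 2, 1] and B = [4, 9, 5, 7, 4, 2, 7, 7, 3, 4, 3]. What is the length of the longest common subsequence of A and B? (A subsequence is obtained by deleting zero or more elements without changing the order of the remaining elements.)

A longest common subsequence is 9, 5, 7, 2 (length 4); the LCS DP confirms no longer common subsequence exists.

4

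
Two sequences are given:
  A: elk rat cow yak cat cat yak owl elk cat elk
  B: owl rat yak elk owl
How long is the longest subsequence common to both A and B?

Backtracking the LCS table gives one alignment: rat (A2,B2) → yak (A4,B3) → owl (A8,B5).
So the longest common subsequence has length 3.

3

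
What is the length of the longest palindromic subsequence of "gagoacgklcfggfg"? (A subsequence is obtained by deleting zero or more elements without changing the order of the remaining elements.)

One longest palindromic subsequence is gggfggg (positions 1,3,7,11,12,13,15); it reads the same forward and backward, and the interval DP gives dp[1][15] = 7.

7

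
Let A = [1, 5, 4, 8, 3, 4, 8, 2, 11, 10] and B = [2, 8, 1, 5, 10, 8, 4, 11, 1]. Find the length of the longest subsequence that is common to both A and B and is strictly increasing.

4

For each value that appears in both, track the longest common increasing run ending there.
The best achievable length is 4; one witness is 1, 5, 8, 11 (A-positions 1,2,4,9, B-positions 3,4,6,8).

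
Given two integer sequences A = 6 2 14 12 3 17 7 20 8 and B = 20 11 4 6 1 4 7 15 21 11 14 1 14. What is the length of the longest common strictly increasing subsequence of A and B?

2

For each value that appears in both, track the longest common increasing run ending there.
The best achievable length is 2; one witness is 6, 7 (A-positions 1,7, B-positions 4,7).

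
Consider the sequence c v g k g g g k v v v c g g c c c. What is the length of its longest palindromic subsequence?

One longest palindromic subsequence is cggvvvggc (positions 1,6,7,9,10,11,13,14,17); it reads the same forward and backward, and the interval DP gives dp[1][17] = 9.

9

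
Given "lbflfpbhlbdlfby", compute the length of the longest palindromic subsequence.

9

Using dp[i][j] = 2 + dp[i+1][j−1] if the ends match, else max(dp[i+1][j], dp[i][j−1]):
dp[1][15] = 9. A witness is bflblblfb at positions 2,3,4,7,9,10,12,13,14.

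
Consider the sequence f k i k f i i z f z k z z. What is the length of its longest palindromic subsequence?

Using dp[i][j] = 2 + dp[i+1][j−1] if the ends match, else max(dp[i+1][j], dp[i][j−1]):
dp[1][13] = 6. A witness is kfiifk at positions 4,5,6,7,9,11.

6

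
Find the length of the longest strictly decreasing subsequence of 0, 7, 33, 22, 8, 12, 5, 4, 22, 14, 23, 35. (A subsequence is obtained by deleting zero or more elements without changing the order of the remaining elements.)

Scanning left to right, the best length ending at each element is: 0→1, 7→1, 33→1, 22→2, 8→3, 12→3, 5→4, 4→5, 22→2, 14→3, 23→2, 35→1.
So the longest decreasing subsequence has length 5, e.g. 33, 22, 8, 5, 4.

5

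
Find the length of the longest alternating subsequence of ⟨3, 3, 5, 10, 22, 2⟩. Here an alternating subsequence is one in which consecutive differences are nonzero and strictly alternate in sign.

3

Track the best alternating length ending on an up-step vs a down-step at each position: up/down = 1/1, 1/1, 2/1, 2/1, 2/1, 1/3.
The maximum over both is 3; one such subsequence is 3, 5, 2.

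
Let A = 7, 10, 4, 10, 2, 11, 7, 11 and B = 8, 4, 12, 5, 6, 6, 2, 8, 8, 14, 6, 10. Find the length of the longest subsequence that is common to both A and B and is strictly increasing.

For each value that appears in both, track the longest common increasing run ending there.
The best achievable length is 2; one witness is 4, 10 (A-positions 3,4, B-positions 2,12).

2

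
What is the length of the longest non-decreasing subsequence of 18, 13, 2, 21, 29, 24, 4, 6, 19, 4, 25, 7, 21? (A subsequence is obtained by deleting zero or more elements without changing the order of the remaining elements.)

One longest non-decreasing subsequence is 2, 4, 6, 19, 25 (positions 3,7,8,9,11), of length 5; no longer one exists.

5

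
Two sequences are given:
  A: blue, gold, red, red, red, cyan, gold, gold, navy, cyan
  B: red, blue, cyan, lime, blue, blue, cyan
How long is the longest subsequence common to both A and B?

3

Backtracking the LCS table gives one alignment: blue (A1,B2) → cyan (A6,B3) → cyan (A10,B7).
So the longest common subsequence has length 3.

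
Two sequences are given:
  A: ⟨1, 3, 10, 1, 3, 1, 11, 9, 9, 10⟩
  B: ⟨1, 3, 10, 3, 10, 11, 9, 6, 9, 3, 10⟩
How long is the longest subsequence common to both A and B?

Backtracking the LCS table gives one alignment: 1 (A1,B1) → 3 (A2,B2) → 10 (A3,B3) → 3 (A5,B4) → 11 (A7,B6) → 9 (A8,B7) → 9 (A9,B9) → 10 (A10,B11).
So the longest common subsequence has length 8.

8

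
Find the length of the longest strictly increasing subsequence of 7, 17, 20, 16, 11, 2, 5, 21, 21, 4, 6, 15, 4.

4

Let dp[i] be the longest increasing subsequence ending at position i. Then dp = [1, 2, 3, 2, 2, 1, 2, 4, 4, 2, 3, 4, 2].
The maximum is 4; one witness is 7, 17, 20, 21 at positions 1,2,3,8.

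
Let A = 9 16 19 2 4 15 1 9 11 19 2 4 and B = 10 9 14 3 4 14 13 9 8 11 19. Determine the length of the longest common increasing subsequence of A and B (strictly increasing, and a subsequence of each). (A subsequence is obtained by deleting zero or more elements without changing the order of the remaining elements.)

4

For each value that appears in both, track the longest common increasing run ending there.
The best achievable length is 4; one witness is 4, 9, 11, 19 (A-positions 5,8,9,10, B-positions 5,8,10,11).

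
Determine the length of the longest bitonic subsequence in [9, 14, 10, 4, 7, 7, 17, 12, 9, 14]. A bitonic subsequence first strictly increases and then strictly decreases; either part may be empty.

Let inc[i] be the LIS ending at i and dec[i] the longest strictly decreasing subsequence starting at i. inc = [1, 2, 2, 1, 2, 2, 3, 3, 3, 4], dec = [2, 3, 2, 1, 1, 1, 3, 2, 1, 1].
max_i inc[i]+dec[i]−1 = 5, with one witness 9, 14, 17, 12, 9.

5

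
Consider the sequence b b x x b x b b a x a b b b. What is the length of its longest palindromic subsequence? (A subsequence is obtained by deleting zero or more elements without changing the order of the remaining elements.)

10

Using dp[i][j] = 2 + dp[i+1][j−1] if the ends match, else max(dp[i+1][j], dp[i][j−1]):
dp[1][14] = 10. A witness is bbbxbbxbbb at positions 1,2,5,6,7,8,10,12,13,14.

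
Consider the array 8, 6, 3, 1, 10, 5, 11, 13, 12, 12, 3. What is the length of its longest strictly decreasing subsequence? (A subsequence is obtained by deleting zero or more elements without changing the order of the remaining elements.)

4

One longest decreasing subsequence is 8, 6, 3, 1 (positions 1,2,3,4), of length 4; no longer one exists.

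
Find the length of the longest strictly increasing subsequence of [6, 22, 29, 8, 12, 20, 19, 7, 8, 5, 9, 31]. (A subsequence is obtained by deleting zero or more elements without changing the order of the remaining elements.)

Let dp[i] be the longest increasing subsequence ending at position i. Then dp = [1, 2, 3, 2, 3, 4, 4, 2, 3, 1, 4, 5].
The maximum is 5; one witness is 6, 8, 12, 20, 31 at positions 1,4,5,6,12.

5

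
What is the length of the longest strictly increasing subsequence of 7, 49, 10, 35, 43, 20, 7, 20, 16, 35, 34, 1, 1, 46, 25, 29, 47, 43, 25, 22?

One longest increasing subsequence is 7, 10, 35, 43, 46, 47 (positions 1,3,4,5,14,17), of length 6; no longer one exists.

6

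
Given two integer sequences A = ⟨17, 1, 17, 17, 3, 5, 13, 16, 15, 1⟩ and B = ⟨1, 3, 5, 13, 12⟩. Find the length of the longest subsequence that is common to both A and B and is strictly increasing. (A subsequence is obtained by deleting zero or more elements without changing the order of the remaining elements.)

For each value that appears in both, track the longest common increasing run ending there.
The best achievable length is 4; one witness is 1, 3, 5, 13 (A-positions 2,5,6,7, B-positions 1,2,3,4).

4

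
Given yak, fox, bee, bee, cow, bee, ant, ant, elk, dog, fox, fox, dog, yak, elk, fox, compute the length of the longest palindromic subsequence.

One longest palindromic subsequence is fox elk dog fox fox dog elk fox (positions 2,9,10,11,12,13,15,16); it reads the same forward and backward, and the interval DP gives dp[1][16] = 8.

8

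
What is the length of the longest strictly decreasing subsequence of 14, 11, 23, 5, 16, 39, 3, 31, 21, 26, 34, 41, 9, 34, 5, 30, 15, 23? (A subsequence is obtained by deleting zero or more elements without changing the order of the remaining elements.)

One longest decreasing subsequence is 39, 31, 21, 9, 5 (positions 6,8,9,13,15), of length 5; no longer one exists.

5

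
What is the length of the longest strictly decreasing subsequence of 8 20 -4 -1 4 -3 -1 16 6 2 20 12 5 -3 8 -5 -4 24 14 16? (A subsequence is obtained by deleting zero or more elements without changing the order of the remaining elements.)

6

Scanning left to right, the best length ending at each element is: 8→1, 20→1, -4→2, -1→2, 4→2, -3→3, -1→3, 16→2, 6→3, 2→4, 20→1, 12→3, 5→4, -3→5, 8→4, -5→6, -4→6, 24→1, 14→3, 16→2.
So the longest decreasing subsequence has length 6, e.g. 20, 16, 6, 2, -3, -5.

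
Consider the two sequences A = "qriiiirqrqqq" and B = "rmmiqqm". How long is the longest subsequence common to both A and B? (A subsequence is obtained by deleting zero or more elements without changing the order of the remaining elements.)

A longest common subsequence is riqq (length 4); the LCS DP confirms no longer common subsequence exists.

4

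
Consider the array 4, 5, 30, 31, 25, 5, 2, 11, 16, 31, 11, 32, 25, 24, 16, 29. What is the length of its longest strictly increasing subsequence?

6

Scanning left to right, the best length ending at each element is: 4→1, 5→2, 30→3, 31→4, 25→3, 5→2, 2→1, 11→3, 16→4, 31→5, 11→3, 32→6, 25→5, 24→5, 16→4, 29→6.
So the longest increasing subsequence has length 6, e.g. 4, 5, 11, 16, 31, 32.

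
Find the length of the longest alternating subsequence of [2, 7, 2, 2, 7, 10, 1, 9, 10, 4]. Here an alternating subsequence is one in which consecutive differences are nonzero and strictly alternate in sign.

Track the best alternating length ending on an up-step vs a down-step at each position: up/down = 1/1, 2/1, 1/3, 1/3, 4/1, 4/1, 1/5, 6/5, 6/1, 6/7.
The maximum over both is 7; one such subsequence is 2, 7, 2, 7, 1, 9, 4.

7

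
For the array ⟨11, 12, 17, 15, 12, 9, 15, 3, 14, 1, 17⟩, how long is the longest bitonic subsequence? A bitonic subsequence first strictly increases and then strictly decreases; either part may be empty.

8

Let inc[i] be the LIS ending at i and dec[i] the longest strictly decreasing subsequence starting at i. inc = [1, 2, 3, 3, 2, 1, 3, 1, 3, 1, 4], dec = [4, 4, 6, 5, 4, 3, 3, 2, 2, 1, 1].
max_i inc[i]+dec[i]−1 = 8, with one witness 11, 12, 17, 15, 12, 9, 3, 1.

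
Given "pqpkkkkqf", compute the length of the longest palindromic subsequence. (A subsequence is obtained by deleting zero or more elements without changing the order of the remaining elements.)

One longest palindromic subsequence is qkkkkq (positions 2,4,5,6,7,8); it reads the same forward and backward, and the interval DP gives dp[1][9] = 6.

6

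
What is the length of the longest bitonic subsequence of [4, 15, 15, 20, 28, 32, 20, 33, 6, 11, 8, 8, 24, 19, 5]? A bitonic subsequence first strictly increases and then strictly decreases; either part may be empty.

9

One longest bitonic subsequence is 4, 15, 20, 28, 32, 20, 11, 8, 5 (positions 1,2,4,5,6,7,10,12,15): it rises to 32 then falls. Length 9 is optimal.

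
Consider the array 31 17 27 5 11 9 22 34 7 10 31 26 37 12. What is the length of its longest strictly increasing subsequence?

5

One longest increasing subsequence is 5, 11, 22, 34, 37 (positions 4,5,7,8,13), of length 5; no longer one exists.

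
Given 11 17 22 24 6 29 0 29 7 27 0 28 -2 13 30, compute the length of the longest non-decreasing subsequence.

7

Let dp[i] be the longest non-decreasing subsequence ending at position i. Then dp = [1, 2, 3, 4, 1, 5, 1, 6, 2, 5, 2, 6, 1, 3, 7].
The maximum is 7; one witness is 11, 17, 22, 24, 29, 29, 30 at positions 1,2,3,4,6,8,15.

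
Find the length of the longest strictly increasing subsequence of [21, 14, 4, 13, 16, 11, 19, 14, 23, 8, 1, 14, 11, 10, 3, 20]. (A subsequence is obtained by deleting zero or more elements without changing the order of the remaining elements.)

5

Let dp[i] be the longest increasing subsequence ending at position i. Then dp = [1, 1, 1, 2, 3, 2, 4, 3, 5, 2, 1, 3, 3, 3, 2, 5].
The maximum is 5; one witness is 4, 13, 16, 19, 23 at positions 3,4,5,7,9.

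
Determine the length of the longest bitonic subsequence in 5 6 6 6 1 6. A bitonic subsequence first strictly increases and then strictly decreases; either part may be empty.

3

Let inc[i] be the LIS ending at i and dec[i] the longest strictly decreasing subsequence starting at i. inc = [1, 2, 2, 2, 1, 2], dec = [2, 2, 2, 2, 1, 1].
max_i inc[i]+dec[i]−1 = 3, with one witness 5, 6, 1.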